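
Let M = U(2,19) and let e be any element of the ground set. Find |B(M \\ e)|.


Deleting e from U(2,19) gives U(2,18) since n > r.
Bases of U(2,18) = C(18,2) = 18! / (2! * 16!) = 153.

153


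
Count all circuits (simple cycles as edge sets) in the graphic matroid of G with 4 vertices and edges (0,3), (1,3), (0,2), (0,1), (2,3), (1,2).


A circuit in a graphic matroid = edge set of a simple cycle.
G has 4 vertices and 6 edges.
Enumerating all minimal edge subsets forming cycles...
Total circuits found: 7.

7


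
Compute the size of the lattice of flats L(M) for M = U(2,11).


Flats of U(2,11): every subset of size < 2 is a flat, plus E itself.
Count = (11 choose 0) + (11 choose 1) + 1
     = 1 + 11 + 1
     = 13.

13


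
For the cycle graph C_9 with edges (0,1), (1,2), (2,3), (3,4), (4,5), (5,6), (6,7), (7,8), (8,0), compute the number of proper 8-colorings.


P(C_9, k) = (k-1)^9 + (-1)^9*(k-1).
P(8) = (7)^9 - 7
= 40353607 - 7 = 40353600.

40353600


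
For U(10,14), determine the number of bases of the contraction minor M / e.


Contracting e from U(10,14) gives U(9,13).
Bases of U(9,13) = C(13,9) = 715.

715


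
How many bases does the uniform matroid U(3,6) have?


Bases of U(3,6) are all 3-element subsets of the 6-element ground set.
Number of bases = C(6,3).
C(6,3) = (6 * 5 * 4) / (1 * 2 * 3) = 20.

20


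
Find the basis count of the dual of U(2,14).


The dual of U(r,n) is U(n-r, n) = U(12,14).
Bases of U(12,14) are all (12)-element subsets.
|B(M*)| = C(14,12) = 14! / (12! * 2!) = 91.

91


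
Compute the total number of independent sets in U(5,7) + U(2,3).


For a direct sum, |I(M1+M2)| = |I(M1)| * |I(M2)|.
|I(U(5,7))| = sum C(7,k) for k=0..5 = 120.
|I(U(2,3))| = sum C(3,k) for k=0..2 = 7.
Total = 120 * 7 = 840.

840


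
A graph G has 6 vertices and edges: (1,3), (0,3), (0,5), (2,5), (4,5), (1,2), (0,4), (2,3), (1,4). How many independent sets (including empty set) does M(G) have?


An independent set in a graphic matroid is an acyclic edge subset.
G has 6 vertices and 9 edges.
Enumerate all 2^9 = 512 subsets, checking for acyclicity.
Total independent sets = 314.

314


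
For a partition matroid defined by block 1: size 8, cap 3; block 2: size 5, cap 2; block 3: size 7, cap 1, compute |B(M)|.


A basis picks exactly ci elements from block i.
Number of bases = product of C(|Si|, ci).
= C(8,3) * C(5,2) * C(7,1)
= 56 * 10 * 7
= 3920.

3920


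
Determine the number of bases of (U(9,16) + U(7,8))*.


(M1+M2)* = M1* + M2*.
M1* = U(7,16), bases: C(16,7) = 11440.
M2* = U(1,8), bases: C(8,1) = 8.
|B(M*)| = 11440 * 8 = 91520.

91520


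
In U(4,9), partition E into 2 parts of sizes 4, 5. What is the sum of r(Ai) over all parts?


r(Ai) = min(|Ai|, 4) for each part.
Sum = min(4,4) + min(5,4)
    = 4 + 4
    = 8.

8


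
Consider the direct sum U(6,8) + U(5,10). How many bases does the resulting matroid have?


Bases of a direct sum M1 + M2: |B| = |B(M1)| * |B(M2)|.
|B(U(6,8))| = C(8,6) = 28.
|B(U(5,10))| = C(10,5) = 252.
Total bases = 28 * 252 = 7056.

7056


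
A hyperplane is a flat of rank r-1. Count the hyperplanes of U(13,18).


Hyperplanes of U(13,18) are flats of rank 12.
In a uniform matroid, these are exactly the (12)-element subsets.
Count = C(18,12) = 18564.

18564


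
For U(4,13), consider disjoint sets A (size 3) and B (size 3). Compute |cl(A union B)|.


|A union B| = 3 + 3 = 6 (disjoint).
In U(4,13), cl(S) = S if |S| < 4, else cl(S) = E.
Since 6 >= 4, cl(A union B) = E.
|cl(A union B)| = 13.

13


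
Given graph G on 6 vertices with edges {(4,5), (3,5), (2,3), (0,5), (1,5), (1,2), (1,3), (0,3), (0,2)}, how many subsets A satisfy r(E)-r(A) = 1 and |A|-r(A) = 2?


R(x,y) = sum over A in 2^E of x^(r(E)-r(A)) * y^(|A|-r(A)).
G has 6 vertices, 9 edges. r(E) = 5.
Enumerate all 2^9 = 512 subsets.
Count subsets with r(E)-r(A)=1 and |A|-r(A)=2: 32.

32


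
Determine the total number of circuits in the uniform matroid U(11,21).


In U(11,21), circuits are the (12)-element subsets.
Any set of 12 elements is dependent, and removing any one element gives
an independent set of size 11, so it is a minimal dependent set.
Number of circuits = C(21,12) = 293930.

293930


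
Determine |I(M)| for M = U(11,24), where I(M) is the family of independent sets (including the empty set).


Independent sets of U(11,24) are all subsets of size <= 11.
Count = C(24,0) + C(24,1) + C(24,2) + C(24,3) + C(24,4) + C(24,5) + C(24,6) + C(24,7) + C(24,8) + C(24,9) + C(24,10) + C(24,11)
     = 1 + 24 + 276 + 2024 + 10626 + 42504 + 134596 + 346104 + 735471 + 1307504 + 1961256 + 2496144
     = 7036530.

7036530


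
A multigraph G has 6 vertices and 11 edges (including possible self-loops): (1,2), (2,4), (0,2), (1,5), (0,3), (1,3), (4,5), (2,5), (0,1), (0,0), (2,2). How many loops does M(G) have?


In a graphic matroid, a loop is a self-loop edge (u,u) with rank 0.
Examining all 11 edges for self-loops...
Self-loops found: (0,0), (2,2)
Number of loops = 2.

2


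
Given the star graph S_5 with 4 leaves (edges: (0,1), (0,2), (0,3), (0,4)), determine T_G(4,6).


A star on 5 vertices is a tree with 4 edges.
T(x,y) = x^(4) for any tree.
T(4,6) = 4^4 = 256.

256


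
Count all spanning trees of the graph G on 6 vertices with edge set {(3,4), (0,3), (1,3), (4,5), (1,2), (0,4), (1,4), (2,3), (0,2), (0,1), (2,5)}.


By Kirchhoff's matrix tree theorem, the number of spanning trees equals
the determinant of any cofactor of the Laplacian matrix L.
G has 6 vertices and 11 edges.
Computing the (5 x 5) cofactor determinant gives 200.

200


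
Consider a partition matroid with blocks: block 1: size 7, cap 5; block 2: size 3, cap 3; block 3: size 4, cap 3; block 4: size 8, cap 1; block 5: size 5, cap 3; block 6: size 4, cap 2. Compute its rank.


Rank of a partition matroid = sum of min(|Si|, ci) for each block.
= min(7,5) + min(3,3) + min(4,3) + min(8,1) + min(5,3) + min(4,2)
= 5 + 3 + 3 + 1 + 3 + 2
= 17.

17


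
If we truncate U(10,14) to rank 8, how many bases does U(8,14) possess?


Truncating U(10,14) to rank 8 gives U(8,14).
Bases of U(8,14) are all 8-element subsets of 14 elements.
Number of bases = C(14,8) = 3003.

3003


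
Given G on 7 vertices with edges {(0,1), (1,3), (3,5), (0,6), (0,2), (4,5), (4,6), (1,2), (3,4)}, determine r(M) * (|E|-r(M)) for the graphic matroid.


r(M) = |V| - c = 7 - 1 = 6.
nullity = |E| - r(M) = 9 - 6 = 3.
Product = 6 * 3 = 18.

18


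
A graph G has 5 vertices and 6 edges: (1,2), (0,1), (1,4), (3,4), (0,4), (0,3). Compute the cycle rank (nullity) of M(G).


Cycle rank (nullity) = |E| - r(M) = |E| - (|V| - c).
|E| = 6, |V| = 5, c = 1.
Nullity = 6 - (5 - 1) = 6 - 4 = 2.

2


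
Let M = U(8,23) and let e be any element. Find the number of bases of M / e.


Contracting e from U(8,23) gives U(7,22).
Bases of U(7,22) = (22 choose 7) = 170544.

170544


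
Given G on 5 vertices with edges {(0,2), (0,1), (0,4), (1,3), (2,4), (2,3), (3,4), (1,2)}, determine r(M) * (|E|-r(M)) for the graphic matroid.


r(M) = |V| - c = 5 - 1 = 4.
nullity = |E| - r(M) = 8 - 4 = 4.
Product = 4 * 4 = 16.

16


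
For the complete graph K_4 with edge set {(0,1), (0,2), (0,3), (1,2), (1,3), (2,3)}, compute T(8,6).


T(K_4; x,y) = x^3 + 3x^2 + 4xy + 2x + y^3 + 3y^2 + 2y.
Substituting x=8, y=6:
= 512 + 192 + 192 + 16 + 216 + 108 + 12
= 1248.

1248


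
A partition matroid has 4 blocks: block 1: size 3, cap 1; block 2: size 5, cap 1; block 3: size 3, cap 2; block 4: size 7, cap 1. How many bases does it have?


A basis picks exactly ci elements from block i.
Number of bases = product of C(|Si|, ci).
= C(3,1) * C(5,1) * C(3,2) * C(7,1)
= 3 * 5 * 3 * 7
= 315.

315


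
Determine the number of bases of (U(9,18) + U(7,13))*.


(M1+M2)* = M1* + M2*.
M1* = U(9,18), bases: C(18,9) = 48620.
M2* = U(6,13), bases: C(13,6) = 1716.
|B(M*)| = 48620 * 1716 = 83431920.

83431920


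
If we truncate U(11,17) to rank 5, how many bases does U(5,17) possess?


Truncating U(11,17) to rank 5 gives U(5,17).
Bases of U(5,17) are all 5-element subsets of 17 elements.
Number of bases = (17 choose 5) = 6188.

6188


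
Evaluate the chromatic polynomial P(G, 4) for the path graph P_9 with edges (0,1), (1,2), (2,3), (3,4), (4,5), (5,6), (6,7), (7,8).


P(P_9, k) = k * (k-1)^(8).
P(4) = 4 * 3^8 = 4 * 6561 = 26244.

26244


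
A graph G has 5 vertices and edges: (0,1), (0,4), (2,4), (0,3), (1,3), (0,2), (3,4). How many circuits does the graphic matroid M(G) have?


A circuit in a graphic matroid = edge set of a simple cycle.
G has 5 vertices and 7 edges.
Enumerating all minimal edge subsets forming cycles...
Total circuits found: 6.

6


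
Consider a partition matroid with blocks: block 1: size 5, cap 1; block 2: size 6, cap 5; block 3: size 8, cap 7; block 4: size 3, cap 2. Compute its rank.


Rank of a partition matroid = sum of min(|Si|, ci) for each block.
= min(5,1) + min(6,5) + min(8,7) + min(3,2)
= 1 + 5 + 7 + 2
= 15.

15


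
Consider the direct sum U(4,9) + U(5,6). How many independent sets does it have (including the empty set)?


For a direct sum, |I(M1+M2)| = |I(M1)| * |I(M2)|.
|I(U(4,9))| = sum C(9,k) for k=0..4 = 256.
|I(U(5,6))| = sum C(6,k) for k=0..5 = 63.
Total = 256 * 63 = 16128.

16128


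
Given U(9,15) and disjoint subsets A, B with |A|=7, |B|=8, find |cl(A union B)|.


|A union B| = 7 + 8 = 15 (disjoint).
In U(9,15), cl(S) = S if |S| < 9, else cl(S) = E.
Since 15 >= 9, cl(A union B) = E.
|cl(A union B)| = 15.

15


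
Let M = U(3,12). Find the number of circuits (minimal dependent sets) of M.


In U(3,12), circuits are the (4)-element subsets.
Any set of 4 elements is dependent, and removing any one element gives
an independent set of size 3, so it is a minimal dependent set.
Number of circuits = C(12,4) = (12 * 11 * 10 * 9) / (1 * 2 * 3 * 4) = 495.

495


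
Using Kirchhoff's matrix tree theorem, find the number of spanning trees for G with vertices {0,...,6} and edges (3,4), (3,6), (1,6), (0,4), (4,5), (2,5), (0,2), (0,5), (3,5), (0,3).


By Kirchhoff's matrix tree theorem, the number of spanning trees equals
the determinant of any cofactor of the Laplacian matrix L.
G has 7 vertices and 10 edges.
Computing the (6 x 6) cofactor determinant gives 40.

40


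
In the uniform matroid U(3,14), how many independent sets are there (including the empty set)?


Independent sets of U(3,14) are all subsets of size <= 3.
Count = C(14,0) + C(14,1) + C(14,2) + C(14,3)
     = 1 + 14 + 91 + 364
     = 470.

470


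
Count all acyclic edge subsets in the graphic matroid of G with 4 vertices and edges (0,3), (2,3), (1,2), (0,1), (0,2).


An independent set in a graphic matroid is an acyclic edge subset.
G has 4 vertices and 5 edges.
Enumerate all 2^5 = 32 subsets, checking for acyclicity.
Total independent sets = 24.

24


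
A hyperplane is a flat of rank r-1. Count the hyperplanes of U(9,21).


Hyperplanes of U(9,21) are flats of rank 8.
In a uniform matroid, these are exactly the (8)-element subsets.
Count = (21 choose 8) = 203490.

203490


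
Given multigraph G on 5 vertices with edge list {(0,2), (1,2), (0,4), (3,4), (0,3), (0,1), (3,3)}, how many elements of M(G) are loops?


In a graphic matroid, a loop is a self-loop edge (u,u) with rank 0.
Examining all 7 edges for self-loops...
Self-loops found: (3,3)
Number of loops = 1.

1


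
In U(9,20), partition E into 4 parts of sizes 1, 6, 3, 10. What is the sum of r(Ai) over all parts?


r(Ai) = min(|Ai|, 9) for each part.
Sum = min(1,9) + min(6,9) + min(3,9) + min(10,9)
    = 1 + 6 + 3 + 9
    = 19.

19


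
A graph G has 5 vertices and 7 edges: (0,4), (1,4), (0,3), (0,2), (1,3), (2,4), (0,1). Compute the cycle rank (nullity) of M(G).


Cycle rank (nullity) = |E| - r(M) = |E| - (|V| - c).
|E| = 7, |V| = 5, c = 1.
Nullity = 7 - (5 - 1) = 7 - 4 = 3.

3


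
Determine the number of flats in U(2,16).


Flats of U(2,16): every subset of size < 2 is a flat, plus E itself.
Count = (16 choose 0) + (16 choose 1) + 1
     = 1 + 16 + 1
     = 18.

18


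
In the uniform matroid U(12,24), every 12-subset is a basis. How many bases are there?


Bases of U(12,24) are all 12-element subsets of the 24-element ground set.
Number of bases = C(24,12).
(24 choose 12) = 2704156.

2704156


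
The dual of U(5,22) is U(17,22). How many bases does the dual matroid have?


The dual of U(r,n) is U(n-r, n) = U(17,22).
Bases of U(17,22) are all (17)-element subsets.
|B(M*)| = (22 choose 17) = 26334.

26334


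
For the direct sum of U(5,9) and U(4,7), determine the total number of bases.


Bases of a direct sum M1 + M2: |B| = |B(M1)| * |B(M2)|.
|B(U(5,9))| = C(9,5) = 126.
|B(U(4,7))| = C(7,4) = 35.
Total bases = 126 * 35 = 4410.

4410


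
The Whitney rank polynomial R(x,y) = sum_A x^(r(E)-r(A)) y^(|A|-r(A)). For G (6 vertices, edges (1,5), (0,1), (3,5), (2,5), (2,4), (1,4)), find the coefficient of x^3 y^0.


R(x,y) = sum over A in 2^E of x^(r(E)-r(A)) * y^(|A|-r(A)).
G has 6 vertices, 6 edges. r(E) = 5.
Enumerate all 2^6 = 64 subsets.
Count subsets with r(E)-r(A)=3 and |A|-r(A)=0: 15.

15


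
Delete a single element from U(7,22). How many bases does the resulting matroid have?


Deleting e from U(7,22) gives U(7,21) since n > r.
Bases of U(7,21) = (21 choose 7) = 116280.

116280


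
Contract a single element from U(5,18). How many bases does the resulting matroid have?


Contracting e from U(5,18) gives U(4,17).
Bases of U(4,17) = C(17,4) = 17! / (4! * 13!) = 2380.

2380


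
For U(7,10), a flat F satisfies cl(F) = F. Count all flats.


Flats of U(7,10): every subset of size < 7 is a flat, plus E itself.
Count = (10 choose 0) + (10 choose 1) + (10 choose 2) + (10 choose 3) + (10 choose 4) + (10 choose 5) + (10 choose 6) + 1
     = 1 + 10 + 45 + 120 + 210 + 252 + 210 + 1
     = 849.

849


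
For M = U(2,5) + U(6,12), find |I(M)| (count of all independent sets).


For a direct sum, |I(M1+M2)| = |I(M1)| * |I(M2)|.
|I(U(2,5))| = sum C(5,k) for k=0..2 = 16.
|I(U(6,12))| = sum C(12,k) for k=0..6 = 2510.
Total = 16 * 2510 = 40160.

40160


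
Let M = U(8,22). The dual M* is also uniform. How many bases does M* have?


The dual of U(r,n) is U(n-r, n) = U(14,22).
Bases of U(14,22) are all (14)-element subsets.
|B(M*)| = C(22,14) = 22! / (14! * 8!) = 319770.

319770


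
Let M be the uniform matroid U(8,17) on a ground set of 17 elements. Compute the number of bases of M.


Bases of U(8,17) are all 8-element subsets of the 17-element ground set.
Number of bases = C(17,8).
(17 choose 8) = 24310.

24310


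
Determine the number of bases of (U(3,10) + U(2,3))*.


(M1+M2)* = M1* + M2*.
M1* = U(7,10), bases: C(10,7) = 120.
M2* = U(1,3), bases: C(3,1) = 3.
|B(M*)| = 120 * 3 = 360.

360


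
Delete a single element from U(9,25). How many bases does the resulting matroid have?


Deleting e from U(9,25) gives U(9,24) since n > r.
Bases of U(9,24) = C(24,9) = 1307504.

1307504


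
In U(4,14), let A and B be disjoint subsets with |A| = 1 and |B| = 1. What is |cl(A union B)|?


|A union B| = 1 + 1 = 2 (disjoint).
In U(4,14), cl(S) = S if |S| < 4, else cl(S) = E.
Since 2 < 4, cl(A union B) = A union B.
|cl(A union B)| = 2.

2


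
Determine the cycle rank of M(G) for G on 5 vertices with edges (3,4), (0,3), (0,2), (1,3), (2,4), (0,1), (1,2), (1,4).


Cycle rank (nullity) = |E| - r(M) = |E| - (|V| - c).
|E| = 8, |V| = 5, c = 1.
Nullity = 8 - (5 - 1) = 8 - 4 = 4.

4


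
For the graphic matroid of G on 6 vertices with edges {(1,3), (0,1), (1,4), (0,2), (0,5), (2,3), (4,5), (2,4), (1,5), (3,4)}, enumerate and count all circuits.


A circuit in a graphic matroid = edge set of a simple cycle.
G has 6 vertices and 10 edges.
Enumerating all minimal edge subsets forming cycles...
Total circuits found: 23.

23


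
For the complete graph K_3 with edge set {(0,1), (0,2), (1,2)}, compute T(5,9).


T(K_3; x,y) = x^2 + x + y.
T(5,9) = 25 + 5 + 9 = 39.

39


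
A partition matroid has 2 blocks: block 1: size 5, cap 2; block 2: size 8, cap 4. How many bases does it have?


A basis picks exactly ci elements from block i.
Number of bases = product of C(|Si|, ci).
= C(5,2) * C(8,4)
= 10 * 70
= 700.

700


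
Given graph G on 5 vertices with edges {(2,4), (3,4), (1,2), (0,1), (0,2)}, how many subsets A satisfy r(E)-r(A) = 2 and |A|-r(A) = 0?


R(x,y) = sum over A in 2^E of x^(r(E)-r(A)) * y^(|A|-r(A)).
G has 5 vertices, 5 edges. r(E) = 4.
Enumerate all 2^5 = 32 subsets.
Count subsets with r(E)-r(A)=2 and |A|-r(A)=0: 10.

10


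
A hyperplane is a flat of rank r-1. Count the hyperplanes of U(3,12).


Hyperplanes of U(3,12) are flats of rank 2.
In a uniform matroid, these are exactly the (2)-element subsets.
Count = (12 choose 2) = 66.

66


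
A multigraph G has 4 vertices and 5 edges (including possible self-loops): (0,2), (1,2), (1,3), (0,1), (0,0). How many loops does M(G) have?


In a graphic matroid, a loop is a self-loop edge (u,u) with rank 0.
Examining all 5 edges for self-loops...
Self-loops found: (0,0)
Number of loops = 1.

1


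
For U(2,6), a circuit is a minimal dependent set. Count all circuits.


In U(2,6), circuits are the (3)-element subsets.
Any set of 3 elements is dependent, and removing any one element gives
an independent set of size 2, so it is a minimal dependent set.
Number of circuits = C(6,3) = 6! / (3! * 3!) = 20.

20


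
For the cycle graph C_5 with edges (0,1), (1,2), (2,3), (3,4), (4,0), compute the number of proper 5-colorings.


P(C_5, k) = (k-1)^5 + (-1)^5*(k-1).
P(5) = (4)^5 - 4
= 1024 - 4 = 1020.

1020


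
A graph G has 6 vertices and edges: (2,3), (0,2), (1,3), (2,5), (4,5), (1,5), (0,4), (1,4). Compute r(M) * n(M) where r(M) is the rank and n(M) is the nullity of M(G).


r(M) = |V| - c = 6 - 1 = 5.
nullity = |E| - r(M) = 8 - 5 = 3.
Product = 5 * 3 = 15.

15


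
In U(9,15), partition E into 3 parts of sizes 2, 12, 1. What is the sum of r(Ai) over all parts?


r(Ai) = min(|Ai|, 9) for each part.
Sum = min(2,9) + min(12,9) + min(1,9)
    = 2 + 9 + 1
    = 12.

12


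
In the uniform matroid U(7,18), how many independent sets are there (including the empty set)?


Independent sets of U(7,18) are all subsets of size <= 7.
Count = C(18,0) + C(18,1) + C(18,2) + C(18,3) + C(18,4) + C(18,5) + C(18,6) + C(18,7)
     = 1 + 18 + 153 + 816 + 3060 + 8568 + 18564 + 31824
     = 63004.

63004


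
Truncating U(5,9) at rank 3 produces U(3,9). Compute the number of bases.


Truncating U(5,9) to rank 3 gives U(3,9).
Bases of U(3,9) are all 3-element subsets of 9 elements.
Number of bases = C(9,3) = 9! / (3! * 6!) = 84.

84


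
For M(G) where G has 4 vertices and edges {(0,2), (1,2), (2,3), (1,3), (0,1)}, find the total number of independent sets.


An independent set in a graphic matroid is an acyclic edge subset.
G has 4 vertices and 5 edges.
Enumerate all 2^5 = 32 subsets, checking for acyclicity.
Total independent sets = 24.

24


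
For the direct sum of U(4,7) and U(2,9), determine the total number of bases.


Bases of a direct sum M1 + M2: |B| = |B(M1)| * |B(M2)|.
|B(U(4,7))| = C(7,4) = 35.
|B(U(2,9))| = C(9,2) = 36.
Total bases = 35 * 36 = 1260.

1260


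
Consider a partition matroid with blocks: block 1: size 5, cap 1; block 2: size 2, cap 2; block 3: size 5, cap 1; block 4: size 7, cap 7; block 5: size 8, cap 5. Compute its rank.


Rank of a partition matroid = sum of min(|Si|, ci) for each block.
= min(5,1) + min(2,2) + min(5,1) + min(7,7) + min(8,5)
= 1 + 2 + 1 + 7 + 5
= 16.

16


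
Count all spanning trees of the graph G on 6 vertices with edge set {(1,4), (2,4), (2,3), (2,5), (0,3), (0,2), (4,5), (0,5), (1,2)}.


By Kirchhoff's matrix tree theorem, the number of spanning trees equals
the determinant of any cofactor of the Laplacian matrix L.
G has 6 vertices and 9 edges.
Computing the (5 x 5) cofactor determinant gives 55.

55


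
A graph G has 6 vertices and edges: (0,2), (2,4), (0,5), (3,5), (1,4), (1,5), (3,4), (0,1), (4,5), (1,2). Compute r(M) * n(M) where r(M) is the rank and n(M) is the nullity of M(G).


r(M) = |V| - c = 6 - 1 = 5.
nullity = |E| - r(M) = 10 - 5 = 5.
Product = 5 * 5 = 25.

25


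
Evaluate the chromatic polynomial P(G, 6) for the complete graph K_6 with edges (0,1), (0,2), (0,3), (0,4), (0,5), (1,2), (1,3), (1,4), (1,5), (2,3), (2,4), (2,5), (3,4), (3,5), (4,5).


P(K_6, k) = k(k-1)(k-2)...(k-5).
P(6) = (6) * (5) * (4) * (3) * (2) * (1) = 720.

720


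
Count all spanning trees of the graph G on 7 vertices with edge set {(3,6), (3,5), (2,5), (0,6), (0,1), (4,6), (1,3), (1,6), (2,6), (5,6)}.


By Kirchhoff's matrix tree theorem, the number of spanning trees equals
the determinant of any cofactor of the Laplacian matrix L.
G has 7 vertices and 10 edges.
Computing the (6 x 6) cofactor determinant gives 55.

55


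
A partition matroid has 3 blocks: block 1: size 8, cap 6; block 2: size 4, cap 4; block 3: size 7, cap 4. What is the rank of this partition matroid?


Rank of a partition matroid = sum of min(|Si|, ci) for each block.
= min(8,6) + min(4,4) + min(7,4)
= 6 + 4 + 4
= 14.

14


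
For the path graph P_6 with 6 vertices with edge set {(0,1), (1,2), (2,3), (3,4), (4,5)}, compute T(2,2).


A path on 6 vertices is a tree with 5 edges.
T(x,y) = x^(5) for any tree.
T(2,2) = 2^5 = 32.

32


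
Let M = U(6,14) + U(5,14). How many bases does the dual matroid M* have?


(M1+M2)* = M1* + M2*.
M1* = U(8,14), bases: C(14,8) = 3003.
M2* = U(9,14), bases: C(14,9) = 2002.
|B(M*)| = 3003 * 2002 = 6012006.

6012006


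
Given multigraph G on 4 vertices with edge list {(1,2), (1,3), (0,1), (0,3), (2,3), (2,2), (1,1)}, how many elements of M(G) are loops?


In a graphic matroid, a loop is a self-loop edge (u,u) with rank 0.
Examining all 7 edges for self-loops...
Self-loops found: (2,2), (1,1)
Number of loops = 2.

2


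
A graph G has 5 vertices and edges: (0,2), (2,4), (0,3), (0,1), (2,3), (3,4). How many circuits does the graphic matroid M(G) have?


A circuit in a graphic matroid = edge set of a simple cycle.
G has 5 vertices and 6 edges.
Enumerating all minimal edge subsets forming cycles...
Total circuits found: 3.

3


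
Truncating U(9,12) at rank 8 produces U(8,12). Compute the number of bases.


Truncating U(9,12) to rank 8 gives U(8,12).
Bases of U(8,12) are all 8-element subsets of 12 elements.
Number of bases = C(12,8) = 12! / (8! * 4!) = 495.

495


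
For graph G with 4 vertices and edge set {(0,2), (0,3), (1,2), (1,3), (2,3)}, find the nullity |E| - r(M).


Cycle rank (nullity) = |E| - r(M) = |E| - (|V| - c).
|E| = 5, |V| = 4, c = 1.
Nullity = 5 - (4 - 1) = 5 - 3 = 2.

2


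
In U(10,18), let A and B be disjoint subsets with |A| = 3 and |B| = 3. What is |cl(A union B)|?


|A union B| = 3 + 3 = 6 (disjoint).
In U(10,18), cl(S) = S if |S| < 10, else cl(S) = E.
Since 6 < 10, cl(A union B) = A union B.
|cl(A union B)| = 6.

6


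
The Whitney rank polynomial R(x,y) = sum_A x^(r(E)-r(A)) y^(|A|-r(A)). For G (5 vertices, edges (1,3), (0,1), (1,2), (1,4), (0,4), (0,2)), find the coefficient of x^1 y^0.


R(x,y) = sum over A in 2^E of x^(r(E)-r(A)) * y^(|A|-r(A)).
G has 5 vertices, 6 edges. r(E) = 4.
Enumerate all 2^6 = 64 subsets.
Count subsets with r(E)-r(A)=1 and |A|-r(A)=0: 18.

18


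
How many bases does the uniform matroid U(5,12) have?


Bases of U(5,12) are all 5-element subsets of the 12-element ground set.
Number of bases = C(12,5).
C(12,5) = 792.

792


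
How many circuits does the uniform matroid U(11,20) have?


In U(11,20), circuits are the (12)-element subsets.
Any set of 12 elements is dependent, and removing any one element gives
an independent set of size 11, so it is a minimal dependent set.
Number of circuits = C(20,12) = 125970.

125970


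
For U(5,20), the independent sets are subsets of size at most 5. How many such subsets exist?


Independent sets of U(5,20) are all subsets of size <= 5.
Count = C(20,0) + C(20,1) + C(20,2) + C(20,3) + C(20,4) + C(20,5)
     = 1 + 20 + 190 + 1140 + 4845 + 15504
     = 21700.

21700


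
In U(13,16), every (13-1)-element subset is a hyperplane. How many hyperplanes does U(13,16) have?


Hyperplanes of U(13,16) are flats of rank 12.
In a uniform matroid, these are exactly the (12)-element subsets.
Count = C(16,12) = 1820.

1820


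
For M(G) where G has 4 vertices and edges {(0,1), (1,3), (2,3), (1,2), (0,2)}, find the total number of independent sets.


An independent set in a graphic matroid is an acyclic edge subset.
G has 4 vertices and 5 edges.
Enumerate all 2^5 = 32 subsets, checking for acyclicity.
Total independent sets = 24.

24


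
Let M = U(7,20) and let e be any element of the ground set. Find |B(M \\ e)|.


Deleting e from U(7,20) gives U(7,19) since n > r.
Bases of U(7,19) = C(19,7) = 50388.

50388


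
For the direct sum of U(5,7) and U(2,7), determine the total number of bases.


Bases of a direct sum M1 + M2: |B| = |B(M1)| * |B(M2)|.
|B(U(5,7))| = C(7,5) = 21.
|B(U(2,7))| = C(7,2) = 21.
Total bases = 21 * 21 = 441.

441


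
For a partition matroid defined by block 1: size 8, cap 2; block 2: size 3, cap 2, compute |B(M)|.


A basis picks exactly ci elements from block i.
Number of bases = product of C(|Si|, ci).
= C(8,2) * C(3,2)
= 28 * 3
= 84.

84


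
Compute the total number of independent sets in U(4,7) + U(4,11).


For a direct sum, |I(M1+M2)| = |I(M1)| * |I(M2)|.
|I(U(4,7))| = sum C(7,k) for k=0..4 = 99.
|I(U(4,11))| = sum C(11,k) for k=0..4 = 562.
Total = 99 * 562 = 55638.

55638


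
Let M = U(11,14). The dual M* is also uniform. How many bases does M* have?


The dual of U(r,n) is U(n-r, n) = U(3,14).
Bases of U(3,14) are all (3)-element subsets.
|B(M*)| = (14 choose 3) = 364.

364


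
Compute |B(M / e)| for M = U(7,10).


Contracting e from U(7,10) gives U(6,9).
Bases of U(6,9) = C(9,6) = 84.

84


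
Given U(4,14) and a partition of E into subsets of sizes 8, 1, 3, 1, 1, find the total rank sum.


r(Ai) = min(|Ai|, 4) for each part.
Sum = min(8,4) + min(1,4) + min(3,4) + min(1,4) + min(1,4)
    = 4 + 1 + 3 + 1 + 1
    = 10.

10


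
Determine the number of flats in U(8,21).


Flats of U(8,21): every subset of size < 8 is a flat, plus E itself.
Count = C(21,0) + C(21,1) + C(21,2) + C(21,3) + C(21,4) + C(21,5) + C(21,6) + C(21,7) + 1
     = 1 + 21 + 210 + 1330 + 5985 + 20349 + 54264 + 116280 + 1
     = 198441.

198441


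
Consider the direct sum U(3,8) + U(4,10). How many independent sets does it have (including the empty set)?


For a direct sum, |I(M1+M2)| = |I(M1)| * |I(M2)|.
|I(U(3,8))| = sum C(8,k) for k=0..3 = 93.
|I(U(4,10))| = sum C(10,k) for k=0..4 = 386.
Total = 93 * 386 = 35898.

35898


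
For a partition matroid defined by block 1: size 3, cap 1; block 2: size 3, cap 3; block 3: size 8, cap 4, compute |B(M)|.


A basis picks exactly ci elements from block i.
Number of bases = product of C(|Si|, ci).
= C(3,1) * C(3,3) * C(8,4)
= 3 * 1 * 70
= 210.

210


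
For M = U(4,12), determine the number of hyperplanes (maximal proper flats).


Hyperplanes of U(4,12) are flats of rank 3.
In a uniform matroid, these are exactly the (3)-element subsets.
Count = (12 choose 3) = 220.

220


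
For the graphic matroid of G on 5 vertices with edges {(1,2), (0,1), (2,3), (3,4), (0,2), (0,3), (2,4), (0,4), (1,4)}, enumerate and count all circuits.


A circuit in a graphic matroid = edge set of a simple cycle.
G has 5 vertices and 9 edges.
Enumerating all minimal edge subsets forming cycles...
Total circuits found: 22.

22


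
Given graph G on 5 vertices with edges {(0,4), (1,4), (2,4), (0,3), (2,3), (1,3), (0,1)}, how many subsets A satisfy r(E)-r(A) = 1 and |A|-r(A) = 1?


R(x,y) = sum over A in 2^E of x^(r(E)-r(A)) * y^(|A|-r(A)).
G has 5 vertices, 7 edges. r(E) = 4.
Enumerate all 2^7 = 128 subsets.
Count subsets with r(E)-r(A)=1 and |A|-r(A)=1: 11.

11


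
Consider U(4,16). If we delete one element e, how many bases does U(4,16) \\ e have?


Deleting e from U(4,16) gives U(4,15) since n > r.
Bases of U(4,15) = C(15,4) = (15 * 14 * 13 * 12) / (1 * 2 * 3 * 4) = 1365.

1365


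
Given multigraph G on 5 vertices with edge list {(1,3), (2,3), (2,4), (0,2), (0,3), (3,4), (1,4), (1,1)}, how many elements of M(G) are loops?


In a graphic matroid, a loop is a self-loop edge (u,u) with rank 0.
Examining all 8 edges for self-loops...
Self-loops found: (1,1)
Number of loops = 1.

1


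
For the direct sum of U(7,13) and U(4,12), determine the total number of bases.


Bases of a direct sum M1 + M2: |B| = |B(M1)| * |B(M2)|.
|B(U(7,13))| = C(13,7) = 1716.
|B(U(4,12))| = C(12,4) = 495.
Total bases = 1716 * 495 = 849420.

849420


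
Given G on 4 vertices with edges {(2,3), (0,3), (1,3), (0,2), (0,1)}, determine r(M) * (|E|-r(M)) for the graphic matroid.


r(M) = |V| - c = 4 - 1 = 3.
nullity = |E| - r(M) = 5 - 3 = 2.
Product = 3 * 2 = 6.

6


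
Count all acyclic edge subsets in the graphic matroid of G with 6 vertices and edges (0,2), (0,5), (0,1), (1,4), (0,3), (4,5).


An independent set in a graphic matroid is an acyclic edge subset.
G has 6 vertices and 6 edges.
Enumerate all 2^6 = 64 subsets, checking for acyclicity.
Total independent sets = 60.

60


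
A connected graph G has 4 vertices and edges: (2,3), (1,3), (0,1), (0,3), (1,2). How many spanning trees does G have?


By Kirchhoff's matrix tree theorem, the number of spanning trees equals
the determinant of any cofactor of the Laplacian matrix L.
G has 4 vertices and 5 edges.
Computing the (3 x 3) cofactor determinant gives 8.

8


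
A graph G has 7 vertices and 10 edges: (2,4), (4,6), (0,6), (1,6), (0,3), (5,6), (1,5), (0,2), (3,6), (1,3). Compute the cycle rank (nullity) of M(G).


Cycle rank (nullity) = |E| - r(M) = |E| - (|V| - c).
|E| = 10, |V| = 7, c = 1.
Nullity = 10 - (7 - 1) = 10 - 6 = 4.

4


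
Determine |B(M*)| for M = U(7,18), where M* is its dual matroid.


The dual of U(r,n) is U(n-r, n) = U(11,18).
Bases of U(11,18) are all (11)-element subsets.
|B(M*)| = (18 choose 11) = 31824.

31824


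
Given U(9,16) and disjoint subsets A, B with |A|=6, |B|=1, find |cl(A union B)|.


|A union B| = 6 + 1 = 7 (disjoint).
In U(9,16), cl(S) = S if |S| < 9, else cl(S) = E.
Since 7 < 9, cl(A union B) = A union B.
|cl(A union B)| = 7.

7


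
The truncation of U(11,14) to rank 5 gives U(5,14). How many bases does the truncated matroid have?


Truncating U(11,14) to rank 5 gives U(5,14).
Bases of U(5,14) are all 5-element subsets of 14 elements.
Number of bases = (14 choose 5) = 2002.

2002


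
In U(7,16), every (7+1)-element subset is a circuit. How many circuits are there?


In U(7,16), circuits are the (8)-element subsets.
Any set of 8 elements is dependent, and removing any one element gives
an independent set of size 7, so it is a minimal dependent set.
Number of circuits = (16 choose 8) = 12870.

12870


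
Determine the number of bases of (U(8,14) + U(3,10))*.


(M1+M2)* = M1* + M2*.
M1* = U(6,14), bases: C(14,6) = 3003.
M2* = U(7,10), bases: C(10,7) = 120.
|B(M*)| = 3003 * 120 = 360360.

360360


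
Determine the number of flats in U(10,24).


Flats of U(10,24): every subset of size < 10 is a flat, plus E itself.
Count = (24 choose 0) + (24 choose 1) + (24 choose 2) + (24 choose 3) + (24 choose 4) + (24 choose 5) + (24 choose 6) + (24 choose 7) + (24 choose 8) + (24 choose 9) + 1
     = 1 + 24 + 276 + 2024 + 10626 + 42504 + 134596 + 346104 + 735471 + 1307504 + 1
     = 2579131.

2579131


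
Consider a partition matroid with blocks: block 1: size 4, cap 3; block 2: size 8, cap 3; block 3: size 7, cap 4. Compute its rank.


Rank of a partition matroid = sum of min(|Si|, ci) for each block.
= min(4,3) + min(8,3) + min(7,4)
= 3 + 3 + 4
= 10.

10


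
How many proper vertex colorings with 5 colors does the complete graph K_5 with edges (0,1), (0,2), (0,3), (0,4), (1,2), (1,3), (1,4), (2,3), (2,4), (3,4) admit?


P(K_5, k) = k(k-1)(k-2)...(k-4).
P(5) = (5) * (4) * (3) * (2) * (1) = 120.

120


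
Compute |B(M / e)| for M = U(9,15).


Contracting e from U(9,15) gives U(8,14).
Bases of U(8,14) = (14 choose 8) = 3003.

3003


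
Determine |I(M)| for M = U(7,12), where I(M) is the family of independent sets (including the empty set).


Independent sets of U(7,12) are all subsets of size <= 7.
Count = C(12,0) + C(12,1) + C(12,2) + C(12,3) + C(12,4) + C(12,5) + C(12,6) + C(12,7)
     = 1 + 12 + 66 + 220 + 495 + 792 + 924 + 792
     = 3302.

3302


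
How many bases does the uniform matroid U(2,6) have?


Bases of U(2,6) are all 2-element subsets of the 6-element ground set.
Number of bases = C(6,2).
C(6,2) = (6 * 5) / (1 * 2) = 15.

15


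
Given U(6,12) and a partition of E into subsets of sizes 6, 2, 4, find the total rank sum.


r(Ai) = min(|Ai|, 6) for each part.
Sum = min(6,6) + min(2,6) + min(4,6)
    = 6 + 2 + 4
    = 12.

12


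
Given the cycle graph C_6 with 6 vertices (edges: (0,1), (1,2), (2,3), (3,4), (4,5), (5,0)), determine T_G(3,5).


T(C_6; x,y) = x + x^2 + ... + x^(5) + y.
T(3,5) = 3^1 + 3^2 + 3^3 + 3^4 + 3^5 + 5
= 3 + 9 + 27 + 81 + 243 + 5
= 368.

368


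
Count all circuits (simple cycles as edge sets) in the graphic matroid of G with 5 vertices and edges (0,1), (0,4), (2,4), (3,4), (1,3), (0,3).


A circuit in a graphic matroid = edge set of a simple cycle.
G has 5 vertices and 6 edges.
Enumerating all minimal edge subsets forming cycles...
Total circuits found: 3.

3


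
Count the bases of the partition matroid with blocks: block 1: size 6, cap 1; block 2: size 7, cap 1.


A basis picks exactly ci elements from block i.
Number of bases = product of C(|Si|, ci).
= C(6,1) * C(7,1)
= 6 * 7
= 42.

42


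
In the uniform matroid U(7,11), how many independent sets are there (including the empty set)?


Independent sets of U(7,11) are all subsets of size <= 7.
Count = (11 choose 0) + (11 choose 1) + (11 choose 2) + (11 choose 3) + (11 choose 4) + (11 choose 5) + (11 choose 6) + (11 choose 7)
     = 1 + 11 + 55 + 165 + 330 + 462 + 462 + 330
     = 1816.

1816


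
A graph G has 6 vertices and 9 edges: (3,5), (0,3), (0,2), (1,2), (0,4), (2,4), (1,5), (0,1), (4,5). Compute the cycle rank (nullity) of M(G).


Cycle rank (nullity) = |E| - r(M) = |E| - (|V| - c).
|E| = 9, |V| = 6, c = 1.
Nullity = 9 - (6 - 1) = 9 - 5 = 4.

4


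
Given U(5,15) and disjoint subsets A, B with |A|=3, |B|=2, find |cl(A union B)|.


|A union B| = 3 + 2 = 5 (disjoint).
In U(5,15), cl(S) = S if |S| < 5, else cl(S) = E.
Since 5 >= 5, cl(A union B) = E.
|cl(A union B)| = 15.

15


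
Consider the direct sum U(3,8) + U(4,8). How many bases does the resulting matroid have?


Bases of a direct sum M1 + M2: |B| = |B(M1)| * |B(M2)|.
|B(U(3,8))| = C(8,3) = 56.
|B(U(4,8))| = C(8,4) = 70.
Total bases = 56 * 70 = 3920.

3920


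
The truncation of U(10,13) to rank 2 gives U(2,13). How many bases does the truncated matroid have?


Truncating U(10,13) to rank 2 gives U(2,13).
Bases of U(2,13) are all 2-element subsets of 13 elements.
Number of bases = C(13,2) = 13! / (2! * 11!) = 78.

78


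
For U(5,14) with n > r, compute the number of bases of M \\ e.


Deleting e from U(5,14) gives U(5,13) since n > r.
Bases of U(5,13) = (13 choose 5) = 1287.

1287


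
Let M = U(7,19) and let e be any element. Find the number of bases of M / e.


Contracting e from U(7,19) gives U(6,18).
Bases of U(6,18) = C(18,6) = 18564.

18564


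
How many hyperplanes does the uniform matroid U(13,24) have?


Hyperplanes of U(13,24) are flats of rank 12.
In a uniform matroid, these are exactly the (12)-element subsets.
Count = C(24,12) = 24! / (12! * 12!) = 2704156.

2704156


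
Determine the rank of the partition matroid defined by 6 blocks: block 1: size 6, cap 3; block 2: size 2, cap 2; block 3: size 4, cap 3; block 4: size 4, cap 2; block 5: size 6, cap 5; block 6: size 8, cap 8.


Rank of a partition matroid = sum of min(|Si|, ci) for each block.
= min(6,3) + min(2,2) + min(4,3) + min(4,2) + min(6,5) + min(8,8)
= 3 + 2 + 3 + 2 + 5 + 8
= 23.

23


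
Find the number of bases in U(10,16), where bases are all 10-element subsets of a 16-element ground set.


Bases of U(10,16) are all 10-element subsets of the 16-element ground set.
Number of bases = C(16,10).
C(16,10) = 8008.

8008


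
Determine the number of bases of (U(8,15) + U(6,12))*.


(M1+M2)* = M1* + M2*.
M1* = U(7,15), bases: C(15,7) = 6435.
M2* = U(6,12), bases: C(12,6) = 924.
|B(M*)| = 6435 * 924 = 5945940.

5945940


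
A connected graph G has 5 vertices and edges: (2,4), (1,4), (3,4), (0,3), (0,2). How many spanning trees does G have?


By Kirchhoff's matrix tree theorem, the number of spanning trees equals
the determinant of any cofactor of the Laplacian matrix L.
G has 5 vertices and 5 edges.
Computing the (4 x 4) cofactor determinant gives 4.

4


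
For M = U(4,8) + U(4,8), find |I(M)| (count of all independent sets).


For a direct sum, |I(M1+M2)| = |I(M1)| * |I(M2)|.
|I(U(4,8))| = sum C(8,k) for k=0..4 = 163.
|I(U(4,8))| = sum C(8,k) for k=0..4 = 163.
Total = 163 * 163 = 26569.

26569


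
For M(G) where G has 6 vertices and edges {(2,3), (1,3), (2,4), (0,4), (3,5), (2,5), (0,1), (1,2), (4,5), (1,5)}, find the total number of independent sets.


An independent set in a graphic matroid is an acyclic edge subset.
G has 6 vertices and 10 edges.
Enumerate all 2^10 = 1024 subsets, checking for acyclicity.
Total independent sets = 454.

454


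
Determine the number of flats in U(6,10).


Flats of U(6,10): every subset of size < 6 is a flat, plus E itself.
Count = (10 choose 0) + (10 choose 1) + (10 choose 2) + (10 choose 3) + (10 choose 4) + (10 choose 5) + 1
     = 1 + 10 + 45 + 120 + 210 + 252 + 1
     = 639.

639


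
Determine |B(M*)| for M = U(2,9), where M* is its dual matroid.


The dual of U(r,n) is U(n-r, n) = U(7,9).
Bases of U(7,9) are all (7)-element subsets.
|B(M*)| = (9 choose 7) = 36.

36


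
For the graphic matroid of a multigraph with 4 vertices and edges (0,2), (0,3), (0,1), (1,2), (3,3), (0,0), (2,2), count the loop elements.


In a graphic matroid, a loop is a self-loop edge (u,u) with rank 0.
Examining all 7 edges for self-loops...
Self-loops found: (3,3), (0,0), (2,2)
Number of loops = 3.

3


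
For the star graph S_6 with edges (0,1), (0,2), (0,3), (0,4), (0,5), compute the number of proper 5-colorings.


P(tree, k) = k * (k-1)^(5) for any tree on 6 vertices.
P(5) = 5 * 4^5 = 5 * 1024 = 5120.

5120


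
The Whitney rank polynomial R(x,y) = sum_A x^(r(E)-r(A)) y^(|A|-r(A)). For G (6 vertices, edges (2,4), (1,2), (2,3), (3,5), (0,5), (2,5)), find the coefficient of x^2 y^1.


R(x,y) = sum over A in 2^E of x^(r(E)-r(A)) * y^(|A|-r(A)).
G has 6 vertices, 6 edges. r(E) = 5.
Enumerate all 2^6 = 64 subsets.
Count subsets with r(E)-r(A)=2 and |A|-r(A)=1: 3.

3


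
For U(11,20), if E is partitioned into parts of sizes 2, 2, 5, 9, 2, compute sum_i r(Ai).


r(Ai) = min(|Ai|, 11) for each part.
Sum = min(2,11) + min(2,11) + min(5,11) + min(9,11) + min(2,11)
    = 2 + 2 + 5 + 9 + 2
    = 20.

20


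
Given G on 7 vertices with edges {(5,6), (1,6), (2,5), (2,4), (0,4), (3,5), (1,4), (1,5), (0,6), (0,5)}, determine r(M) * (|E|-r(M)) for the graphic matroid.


r(M) = |V| - c = 7 - 1 = 6.
nullity = |E| - r(M) = 10 - 6 = 4.
Product = 6 * 4 = 24.

24


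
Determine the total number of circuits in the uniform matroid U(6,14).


In U(6,14), circuits are the (7)-element subsets.
Any set of 7 elements is dependent, and removing any one element gives
an independent set of size 6, so it is a minimal dependent set.
Number of circuits = C(14,7) = 14! / (7! * 7!) = 3432.

3432
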